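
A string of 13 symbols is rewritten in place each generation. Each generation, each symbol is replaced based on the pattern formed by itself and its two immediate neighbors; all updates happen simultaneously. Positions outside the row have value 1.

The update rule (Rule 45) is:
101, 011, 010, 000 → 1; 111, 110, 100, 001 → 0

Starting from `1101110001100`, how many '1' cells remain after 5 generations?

5

generation 1: 0011000101000
generation 2: 0010010111010
generation 3: 0010011100111
generation 4: 0010010000100
generation 5: 0010010110100
count of 1: 5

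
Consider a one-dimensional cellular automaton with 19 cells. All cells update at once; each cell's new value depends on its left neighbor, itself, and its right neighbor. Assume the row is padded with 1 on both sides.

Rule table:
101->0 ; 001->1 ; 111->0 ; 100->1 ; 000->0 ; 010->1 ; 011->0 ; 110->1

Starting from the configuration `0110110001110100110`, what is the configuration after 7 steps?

step 1: 0010011010010111010
step 2: 1111101011110001010
step 3: 0000101000011011010
step 4: 1001101100101001010
step 5: 1110100111101111010
step 6: 0010111000100001010
step 7: 1110001101110011010

1110001101110011010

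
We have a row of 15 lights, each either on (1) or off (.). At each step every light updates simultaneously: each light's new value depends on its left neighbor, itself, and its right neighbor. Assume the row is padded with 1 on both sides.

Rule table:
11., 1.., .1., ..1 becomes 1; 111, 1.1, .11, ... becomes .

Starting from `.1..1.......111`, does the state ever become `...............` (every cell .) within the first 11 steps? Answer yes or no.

.11111.....1...
.....11...111.1
1...1.11.1..1..
11.11..1.111111
.1..1111.......
.111...11.....1
...11.1.11...1.
1.1.1.1..11.11.
1.1.1.111.1..1.
1.1.1...1.1111.
1.1.11.11....1.
step 11 is 1.1.11.11....1., still not uniform .

no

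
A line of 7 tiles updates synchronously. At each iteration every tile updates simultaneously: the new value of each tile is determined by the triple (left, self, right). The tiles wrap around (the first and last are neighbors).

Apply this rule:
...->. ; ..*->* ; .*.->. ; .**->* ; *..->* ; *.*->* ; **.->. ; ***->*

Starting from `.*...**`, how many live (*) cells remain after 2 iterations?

4

*.*.**.
.*.**.*
count of *: 4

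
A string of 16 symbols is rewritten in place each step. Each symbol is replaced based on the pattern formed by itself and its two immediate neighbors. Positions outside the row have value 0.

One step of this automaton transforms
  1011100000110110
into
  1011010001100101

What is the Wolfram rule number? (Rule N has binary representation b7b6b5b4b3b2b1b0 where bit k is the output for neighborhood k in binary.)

position 3: 111 → 1  (bit 7 = 1)
position 4: 110 → 0  (bit 6 = 0)
position 1: 101 → 0  (bit 5 = 0)
position 5: 100 → 1  (bit 4 = 1)
position 2: 011 → 1  (bit 3 = 1)
position 0: 010 → 1  (bit 2 = 1)
position 9: 001 → 1  (bit 1 = 1)
position 6: 000 → 0  (bit 0 = 0)
bits b7..b0 = 10011110 = 158

158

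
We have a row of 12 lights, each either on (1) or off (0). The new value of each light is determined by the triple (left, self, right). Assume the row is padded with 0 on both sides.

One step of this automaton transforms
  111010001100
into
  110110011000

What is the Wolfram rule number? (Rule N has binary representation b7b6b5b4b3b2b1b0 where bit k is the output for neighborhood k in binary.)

position 1: 111 → 1  (bit 7 = 1)
position 2: 110 → 0  (bit 6 = 0)
position 3: 101 → 1  (bit 5 = 1)
position 5: 100 → 0  (bit 4 = 0)
position 0: 011 → 1  (bit 3 = 1)
position 4: 010 → 1  (bit 2 = 1)
position 7: 001 → 1  (bit 1 = 1)
position 6: 000 → 0  (bit 0 = 0)
bits b7..b0 = 10101110 = 174

174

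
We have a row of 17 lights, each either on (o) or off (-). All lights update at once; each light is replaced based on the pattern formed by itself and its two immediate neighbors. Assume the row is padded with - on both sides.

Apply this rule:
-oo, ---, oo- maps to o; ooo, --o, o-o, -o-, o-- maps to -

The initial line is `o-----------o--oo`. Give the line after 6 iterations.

--ooooooooo----oo
o-o-------o-oo-oo
----ooooo---oo-oo
ooo-o---o-o-oo-oo
o-o---o-----oo-oo
----o---ooo-oo-oo

----o---ooo-oo-oo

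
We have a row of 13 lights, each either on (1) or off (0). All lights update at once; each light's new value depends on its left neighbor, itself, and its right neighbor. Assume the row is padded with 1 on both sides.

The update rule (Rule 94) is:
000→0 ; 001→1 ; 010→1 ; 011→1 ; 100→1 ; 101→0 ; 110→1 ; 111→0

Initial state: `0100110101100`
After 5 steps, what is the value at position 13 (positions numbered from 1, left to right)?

1

step 1: 0111110101111
step 2: 0100010101000
step 3: 0110110101101
step 4: 0110110101101  (fixed point — unchanged through step 5)
position 13 holds 1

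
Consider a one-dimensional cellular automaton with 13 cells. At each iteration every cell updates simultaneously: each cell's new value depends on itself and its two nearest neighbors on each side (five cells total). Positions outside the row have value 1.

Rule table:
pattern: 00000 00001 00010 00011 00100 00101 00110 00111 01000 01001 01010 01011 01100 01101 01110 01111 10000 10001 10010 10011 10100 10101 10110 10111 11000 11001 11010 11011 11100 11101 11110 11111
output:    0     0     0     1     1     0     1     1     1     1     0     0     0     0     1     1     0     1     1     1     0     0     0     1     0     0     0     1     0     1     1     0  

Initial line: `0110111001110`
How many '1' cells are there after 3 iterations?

1001110011111
0011100111000
0111001110011
count of 1: 8

8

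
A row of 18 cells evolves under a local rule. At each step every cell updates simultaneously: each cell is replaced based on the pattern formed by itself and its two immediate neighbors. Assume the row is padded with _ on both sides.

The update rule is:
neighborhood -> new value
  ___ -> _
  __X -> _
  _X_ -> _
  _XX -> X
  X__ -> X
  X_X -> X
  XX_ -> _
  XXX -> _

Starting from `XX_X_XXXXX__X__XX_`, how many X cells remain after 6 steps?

step 1: X_X_XX____X__X_X_X
step 2: _X_XX_X____X__X_X_
step 3: __XX_X_X____X__X_X
step 4: __X_X_X_X____X__X_
step 5: ___X_X_X_X____X__X
step 6: ____X_X_X_X____X__
count of X: 5

5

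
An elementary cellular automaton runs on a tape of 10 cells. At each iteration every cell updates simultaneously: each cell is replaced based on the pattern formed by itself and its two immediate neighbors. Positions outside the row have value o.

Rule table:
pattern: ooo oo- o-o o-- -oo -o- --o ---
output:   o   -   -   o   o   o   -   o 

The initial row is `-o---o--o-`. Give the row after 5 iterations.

-ooo-oo-o-
-oo--o--o-
-o-o-oo-o-
-o-o-o--o-
-o-o-oo-o-

-o-o-oo-o-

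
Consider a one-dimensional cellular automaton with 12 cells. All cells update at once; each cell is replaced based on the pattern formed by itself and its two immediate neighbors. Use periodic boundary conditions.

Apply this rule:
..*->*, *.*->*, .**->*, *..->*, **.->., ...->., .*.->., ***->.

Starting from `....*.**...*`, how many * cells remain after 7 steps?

*..*.**.*.*.
.**.**.*.*.*
**.**.*.*.*.
*.**.*.*.*.*
.**.*.*.*.**
**.*.*.*.**.
*.*.*.*.**.*
count of *: 7

7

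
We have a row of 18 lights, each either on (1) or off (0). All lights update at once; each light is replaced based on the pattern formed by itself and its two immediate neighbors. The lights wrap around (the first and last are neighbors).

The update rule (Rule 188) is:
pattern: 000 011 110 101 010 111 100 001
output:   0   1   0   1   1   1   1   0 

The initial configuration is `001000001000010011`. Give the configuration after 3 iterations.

iteration 1: 101100001100011010
iteration 2: 111010001010010111
iteration 3: 110111001111011111

110111001111011111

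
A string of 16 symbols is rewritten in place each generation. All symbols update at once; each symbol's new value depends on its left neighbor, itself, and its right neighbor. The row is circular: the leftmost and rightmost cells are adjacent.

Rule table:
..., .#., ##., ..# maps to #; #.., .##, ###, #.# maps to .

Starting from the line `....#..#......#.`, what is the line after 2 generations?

#####.##.######.
....#..#......#.

....#..#......#.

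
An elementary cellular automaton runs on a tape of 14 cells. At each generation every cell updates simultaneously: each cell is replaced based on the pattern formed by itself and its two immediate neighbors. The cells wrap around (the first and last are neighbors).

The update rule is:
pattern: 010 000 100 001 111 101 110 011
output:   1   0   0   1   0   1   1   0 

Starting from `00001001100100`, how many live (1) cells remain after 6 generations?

generation 1: 00011010101100
generation 2: 00101111110100
generation 3: 01110000011100
generation 4: 10010000100100
generation 5: 10110001101101
generation 6: 11010010110110
count of 1: 8

8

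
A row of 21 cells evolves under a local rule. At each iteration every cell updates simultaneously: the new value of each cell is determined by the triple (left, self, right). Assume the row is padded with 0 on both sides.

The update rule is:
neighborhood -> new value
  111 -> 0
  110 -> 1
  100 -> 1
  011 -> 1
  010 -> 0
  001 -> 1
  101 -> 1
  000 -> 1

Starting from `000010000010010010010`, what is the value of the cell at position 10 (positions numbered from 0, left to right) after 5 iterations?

111101111101101101101
100111000111111111110
011101111100000000011
110111000111111111111
111101111100000000001
position 10 holds 0

0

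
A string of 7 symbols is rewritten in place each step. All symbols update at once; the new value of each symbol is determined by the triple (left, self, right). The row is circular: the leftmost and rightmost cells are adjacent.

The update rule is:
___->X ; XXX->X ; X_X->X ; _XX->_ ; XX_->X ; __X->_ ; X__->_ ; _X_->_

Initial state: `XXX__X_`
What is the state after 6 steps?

_XX___X
X_X_X__
_X_X___
__X__XX
______X
_XXXX__

_XXXX__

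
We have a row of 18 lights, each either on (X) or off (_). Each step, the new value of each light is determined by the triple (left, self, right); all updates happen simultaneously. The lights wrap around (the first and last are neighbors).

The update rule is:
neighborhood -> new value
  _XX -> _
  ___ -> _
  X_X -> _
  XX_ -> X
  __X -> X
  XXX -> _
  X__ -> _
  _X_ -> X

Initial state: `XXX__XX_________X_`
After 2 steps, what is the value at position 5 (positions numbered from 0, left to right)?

step 1: __X_X_X________XX_
step 2: _XX_X_X_______X_X_
position 5 holds _

_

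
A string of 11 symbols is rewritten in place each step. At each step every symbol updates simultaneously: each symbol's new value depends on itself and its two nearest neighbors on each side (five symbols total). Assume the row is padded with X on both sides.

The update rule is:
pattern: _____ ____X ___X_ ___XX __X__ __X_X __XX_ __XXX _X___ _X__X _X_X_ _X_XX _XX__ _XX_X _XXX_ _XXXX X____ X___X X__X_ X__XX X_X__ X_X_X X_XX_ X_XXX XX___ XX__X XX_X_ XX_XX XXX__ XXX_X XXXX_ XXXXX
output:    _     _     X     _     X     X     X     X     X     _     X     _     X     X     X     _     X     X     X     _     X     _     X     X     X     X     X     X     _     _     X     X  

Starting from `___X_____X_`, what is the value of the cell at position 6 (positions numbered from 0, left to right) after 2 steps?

XXXXXX__XX_
XXXXX_X_XXX
position 6 holds X

X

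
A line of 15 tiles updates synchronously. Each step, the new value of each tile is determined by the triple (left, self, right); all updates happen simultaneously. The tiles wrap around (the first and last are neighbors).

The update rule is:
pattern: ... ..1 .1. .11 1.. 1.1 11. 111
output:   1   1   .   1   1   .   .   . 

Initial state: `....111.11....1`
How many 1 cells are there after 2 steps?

5

11111...1.1111.
1....111..1....
count of 1: 5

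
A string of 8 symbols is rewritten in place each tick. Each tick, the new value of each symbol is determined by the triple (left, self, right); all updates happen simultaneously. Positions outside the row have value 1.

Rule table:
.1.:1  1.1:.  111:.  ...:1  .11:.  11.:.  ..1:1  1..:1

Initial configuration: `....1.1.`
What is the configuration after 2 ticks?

......1.

11111.1.
......1.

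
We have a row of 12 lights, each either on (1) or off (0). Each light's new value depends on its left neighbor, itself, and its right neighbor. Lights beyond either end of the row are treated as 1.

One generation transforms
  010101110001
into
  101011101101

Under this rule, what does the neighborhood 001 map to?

At position 10 the neighborhood is 001; the next row has 0 there.

0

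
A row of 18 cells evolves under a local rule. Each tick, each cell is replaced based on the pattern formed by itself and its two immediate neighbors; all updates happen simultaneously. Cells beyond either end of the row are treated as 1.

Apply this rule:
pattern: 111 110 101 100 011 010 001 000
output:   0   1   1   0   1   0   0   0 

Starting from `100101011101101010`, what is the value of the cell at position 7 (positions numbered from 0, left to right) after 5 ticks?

100010110111110101
100001111100011011
100001000100011110
100000000000010011
100000000000000010
position 7 holds 0

0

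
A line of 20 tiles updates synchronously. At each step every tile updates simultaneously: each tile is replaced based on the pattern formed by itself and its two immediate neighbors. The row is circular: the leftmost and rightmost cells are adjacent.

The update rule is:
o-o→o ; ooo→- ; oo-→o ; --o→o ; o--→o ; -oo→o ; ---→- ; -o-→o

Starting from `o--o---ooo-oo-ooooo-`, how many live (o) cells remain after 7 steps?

ooooo-oo-oooooo---oo
----oooooo----oo-oo-
---oo----oo--ooooooo
o-oooo--oooooo-----o
ooo--oooo----oo---oo
--oooo--oo--oooo-oo-
-oo--oooooooo--ooooo
count of o: 15

15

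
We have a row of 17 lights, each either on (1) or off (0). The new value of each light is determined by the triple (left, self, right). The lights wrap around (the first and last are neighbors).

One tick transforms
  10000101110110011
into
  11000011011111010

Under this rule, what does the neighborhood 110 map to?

At position 0 the neighborhood is 110; the next row has 1 there.

1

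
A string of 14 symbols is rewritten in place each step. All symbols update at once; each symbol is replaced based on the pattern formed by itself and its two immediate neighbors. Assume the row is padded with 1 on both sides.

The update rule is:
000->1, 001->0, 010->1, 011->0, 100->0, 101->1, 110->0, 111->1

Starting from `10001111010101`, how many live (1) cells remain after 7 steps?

00100110111110
00100001011101
00101101101010
00110010011111
00000010001111
01111010100111
10110111100011
count of 1: 9

9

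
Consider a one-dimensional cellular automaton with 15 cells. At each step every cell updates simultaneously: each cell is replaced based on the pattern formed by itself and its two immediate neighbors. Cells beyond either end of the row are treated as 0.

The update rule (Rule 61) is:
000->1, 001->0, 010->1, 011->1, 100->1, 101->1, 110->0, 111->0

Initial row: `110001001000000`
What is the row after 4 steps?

110101101100000

101101101111111
111011011000000
100110110111111
110101101100000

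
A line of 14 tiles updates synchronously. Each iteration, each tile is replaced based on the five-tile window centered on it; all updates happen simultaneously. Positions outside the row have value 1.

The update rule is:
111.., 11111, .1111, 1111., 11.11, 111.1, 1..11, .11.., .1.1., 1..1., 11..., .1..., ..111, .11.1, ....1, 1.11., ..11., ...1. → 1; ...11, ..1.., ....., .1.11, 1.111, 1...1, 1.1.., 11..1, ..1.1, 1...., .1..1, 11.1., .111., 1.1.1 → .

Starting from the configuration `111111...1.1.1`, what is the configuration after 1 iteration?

1111111.1.1...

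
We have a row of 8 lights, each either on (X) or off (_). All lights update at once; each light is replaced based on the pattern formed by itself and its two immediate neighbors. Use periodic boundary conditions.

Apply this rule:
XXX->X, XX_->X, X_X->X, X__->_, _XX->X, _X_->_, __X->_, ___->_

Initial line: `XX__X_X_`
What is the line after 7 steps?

XX____XX

XX___X_X
XX____XX
XX____XX  (fixed point — unchanged through step 7)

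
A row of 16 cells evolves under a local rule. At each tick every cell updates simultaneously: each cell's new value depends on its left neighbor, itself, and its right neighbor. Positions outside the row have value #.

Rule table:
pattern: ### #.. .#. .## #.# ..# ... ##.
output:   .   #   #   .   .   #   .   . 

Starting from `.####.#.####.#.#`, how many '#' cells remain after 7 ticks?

tick 1: ......#......#..
tick 2: #....###....####
tick 3: .#..#...#..#....
tick 4: .#####.######..#
tick 5: .............##.
tick 6: #...........#...
tick 7: .#.........###.#
count of #: 5

5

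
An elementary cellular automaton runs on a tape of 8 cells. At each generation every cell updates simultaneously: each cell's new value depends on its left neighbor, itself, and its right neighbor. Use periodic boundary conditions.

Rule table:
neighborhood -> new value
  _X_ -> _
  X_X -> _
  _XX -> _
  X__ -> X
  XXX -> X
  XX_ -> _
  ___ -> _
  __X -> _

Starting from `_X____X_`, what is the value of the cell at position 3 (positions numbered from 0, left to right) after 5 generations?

generation 1: __X____X
generation 2: X__X____
generation 3: _X__X___
generation 4: __X__X__
generation 5: ___X__X_
position 3 holds X

X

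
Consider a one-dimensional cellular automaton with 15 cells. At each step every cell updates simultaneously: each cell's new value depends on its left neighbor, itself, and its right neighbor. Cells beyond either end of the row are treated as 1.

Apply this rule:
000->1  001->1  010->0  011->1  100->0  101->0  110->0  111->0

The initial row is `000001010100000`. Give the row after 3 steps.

step 1: 011110000001111
step 2: 010000111111000
step 3: 000111100000011

000111100000011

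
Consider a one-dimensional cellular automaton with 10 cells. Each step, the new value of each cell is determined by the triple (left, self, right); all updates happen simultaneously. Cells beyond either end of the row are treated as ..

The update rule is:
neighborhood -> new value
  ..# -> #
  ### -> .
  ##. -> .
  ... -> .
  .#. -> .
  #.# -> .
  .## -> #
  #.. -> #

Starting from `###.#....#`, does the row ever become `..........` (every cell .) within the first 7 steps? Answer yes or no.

#....#..#.
.#..#.##.#
#.##..#...
..#.##.#..
.#..#...#.
#.##.#.#.#
..#.......
step 7 is ..#......., still not uniform .

no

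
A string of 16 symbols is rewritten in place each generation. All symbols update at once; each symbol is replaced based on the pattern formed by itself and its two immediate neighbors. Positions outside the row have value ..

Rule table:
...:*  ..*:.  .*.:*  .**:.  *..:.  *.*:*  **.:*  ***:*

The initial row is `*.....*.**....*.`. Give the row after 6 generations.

*...**.***.****.

*.***.**.*.**.*.
**.***.****.***.
.**.***.****.**.
..**.***.****.*.
*..**.***.*****.
*...**.***.****.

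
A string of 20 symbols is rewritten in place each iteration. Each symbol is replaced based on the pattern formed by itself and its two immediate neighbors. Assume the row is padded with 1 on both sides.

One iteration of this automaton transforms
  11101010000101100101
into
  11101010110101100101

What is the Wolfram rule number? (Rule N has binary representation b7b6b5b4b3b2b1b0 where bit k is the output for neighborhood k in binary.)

205

position 0: 111 → 1  (bit 7 = 1)
position 2: 110 → 1  (bit 6 = 1)
position 3: 101 → 0  (bit 5 = 0)
position 7: 100 → 0  (bit 4 = 0)
position 13: 011 → 1  (bit 3 = 1)
position 4: 010 → 1  (bit 2 = 1)
position 10: 001 → 0  (bit 1 = 0)
position 8: 000 → 1  (bit 0 = 1)
bits b7..b0 = 11001101 = 205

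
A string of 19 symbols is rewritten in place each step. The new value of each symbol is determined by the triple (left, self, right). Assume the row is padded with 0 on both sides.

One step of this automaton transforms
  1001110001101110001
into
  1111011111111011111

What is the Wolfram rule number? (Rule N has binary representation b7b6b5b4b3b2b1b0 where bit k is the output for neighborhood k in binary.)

position 4: 111 → 0  (bit 7 = 0)
position 5: 110 → 1  (bit 6 = 1)
position 11: 101 → 1  (bit 5 = 1)
position 1: 100 → 1  (bit 4 = 1)
position 3: 011 → 1  (bit 3 = 1)
position 0: 010 → 1  (bit 2 = 1)
position 2: 001 → 1  (bit 1 = 1)
position 7: 000 → 1  (bit 0 = 1)
bits b7..b0 = 01111111 = 127

127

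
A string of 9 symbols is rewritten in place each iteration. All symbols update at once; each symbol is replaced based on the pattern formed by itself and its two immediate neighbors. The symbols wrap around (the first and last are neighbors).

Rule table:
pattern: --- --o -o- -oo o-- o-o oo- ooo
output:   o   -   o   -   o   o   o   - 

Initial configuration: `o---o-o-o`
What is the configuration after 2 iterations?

--oo---oo

ooo-oooo-
--oo---oo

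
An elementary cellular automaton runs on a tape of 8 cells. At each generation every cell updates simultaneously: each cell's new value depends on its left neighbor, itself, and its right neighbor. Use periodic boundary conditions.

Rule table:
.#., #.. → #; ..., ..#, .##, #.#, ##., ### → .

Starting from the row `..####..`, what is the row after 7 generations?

generation 1: ......#.
generation 2: ......##
generation 3: #.......
generation 4: ##......
generation 5: ..#.....
generation 6: ..##....
generation 7: ....#...

....#...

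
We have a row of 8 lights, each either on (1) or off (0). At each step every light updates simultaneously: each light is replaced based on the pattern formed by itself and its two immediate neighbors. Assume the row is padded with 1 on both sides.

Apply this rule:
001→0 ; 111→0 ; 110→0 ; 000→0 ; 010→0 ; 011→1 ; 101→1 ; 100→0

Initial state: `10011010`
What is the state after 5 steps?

00000011

step 1: 00010101
step 2: 00001011
step 3: 00000110
step 4: 00000101
step 5: 00000011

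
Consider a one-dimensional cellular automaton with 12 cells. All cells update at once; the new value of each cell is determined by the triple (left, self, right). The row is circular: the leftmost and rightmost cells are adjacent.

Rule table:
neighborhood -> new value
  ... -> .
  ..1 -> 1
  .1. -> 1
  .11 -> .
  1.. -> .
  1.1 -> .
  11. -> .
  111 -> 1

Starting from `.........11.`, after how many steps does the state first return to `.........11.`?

12

........1...
.......11...
......1.....
.....11.....
....1.......
...11.......
..1.........
.11.........
1...........
1..........1
..........1.
.........11.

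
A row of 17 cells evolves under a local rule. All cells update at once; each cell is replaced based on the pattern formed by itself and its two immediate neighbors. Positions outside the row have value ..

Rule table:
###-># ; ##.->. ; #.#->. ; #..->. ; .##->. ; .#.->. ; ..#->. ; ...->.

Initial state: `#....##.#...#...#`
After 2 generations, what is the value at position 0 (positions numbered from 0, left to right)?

.

.................
.................
position 0 holds .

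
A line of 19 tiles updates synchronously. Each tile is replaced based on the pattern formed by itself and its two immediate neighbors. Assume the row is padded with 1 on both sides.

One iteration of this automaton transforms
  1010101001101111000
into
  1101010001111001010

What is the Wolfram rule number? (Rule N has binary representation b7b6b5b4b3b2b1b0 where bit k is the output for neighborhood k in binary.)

position 13: 111 → 0  (bit 7 = 0)
position 0: 110 → 1  (bit 6 = 1)
position 1: 101 → 1  (bit 5 = 1)
position 7: 100 → 0  (bit 4 = 0)
position 9: 011 → 1  (bit 3 = 1)
position 2: 010 → 0  (bit 2 = 0)
position 8: 001 → 0  (bit 1 = 0)
position 17: 000 → 1  (bit 0 = 1)
bits b7..b0 = 01101001 = 105

105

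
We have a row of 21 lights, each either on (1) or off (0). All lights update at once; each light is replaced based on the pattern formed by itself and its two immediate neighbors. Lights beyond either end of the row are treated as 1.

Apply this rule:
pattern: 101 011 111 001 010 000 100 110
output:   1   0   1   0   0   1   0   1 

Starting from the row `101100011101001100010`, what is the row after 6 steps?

111110010000001000100

110101001110000101001
111010000110110010000
111100110011010000110
111100010001100110011
111101000100100010001
111110010000001000100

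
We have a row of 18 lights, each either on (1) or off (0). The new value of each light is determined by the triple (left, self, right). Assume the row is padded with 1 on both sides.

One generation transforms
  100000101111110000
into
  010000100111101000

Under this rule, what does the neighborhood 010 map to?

1

At position 6 the neighborhood is 010; the next row has 1 there.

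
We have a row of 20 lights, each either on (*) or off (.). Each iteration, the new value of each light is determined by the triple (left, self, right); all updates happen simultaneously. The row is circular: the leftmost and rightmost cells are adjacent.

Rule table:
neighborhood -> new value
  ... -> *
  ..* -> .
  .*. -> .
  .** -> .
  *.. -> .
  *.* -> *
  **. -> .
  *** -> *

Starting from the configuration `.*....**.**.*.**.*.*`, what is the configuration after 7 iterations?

...*********....***.

*..**...*..*.*..*.*.
......*.....*....*.*
.****...***...**..*.
..**..*..*..*.......
*.............******
..***********..*****
...*********....***.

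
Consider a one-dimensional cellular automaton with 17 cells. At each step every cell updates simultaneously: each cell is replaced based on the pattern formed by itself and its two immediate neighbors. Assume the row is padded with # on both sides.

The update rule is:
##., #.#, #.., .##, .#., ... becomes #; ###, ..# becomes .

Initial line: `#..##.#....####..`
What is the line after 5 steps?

##.###.#..#######

step 1: ##.#######.#..##.
step 2: .###.....####.###
step 3: ##.#####.#..###..
step 4: .###...####.#.##.
step 5: ##.###.#..#######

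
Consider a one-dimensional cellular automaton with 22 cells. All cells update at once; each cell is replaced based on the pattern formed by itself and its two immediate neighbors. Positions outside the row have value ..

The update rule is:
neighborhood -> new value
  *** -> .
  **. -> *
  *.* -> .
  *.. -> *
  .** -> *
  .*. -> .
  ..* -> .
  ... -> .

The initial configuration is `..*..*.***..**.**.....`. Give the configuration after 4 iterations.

......*..**.***..*.**.

...*...*.**.**.***....
....*....**.**.*.**...
.....*...**.**...***..
......*..**.***..*.**.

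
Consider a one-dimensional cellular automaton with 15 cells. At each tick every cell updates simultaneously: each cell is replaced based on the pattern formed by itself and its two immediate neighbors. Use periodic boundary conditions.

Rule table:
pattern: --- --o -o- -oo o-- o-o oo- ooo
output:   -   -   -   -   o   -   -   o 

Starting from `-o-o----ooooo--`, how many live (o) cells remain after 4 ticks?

----o----ooo-o-
-----o----o---o
o-----o----o---
-o-----o----o--
count of o: 3

3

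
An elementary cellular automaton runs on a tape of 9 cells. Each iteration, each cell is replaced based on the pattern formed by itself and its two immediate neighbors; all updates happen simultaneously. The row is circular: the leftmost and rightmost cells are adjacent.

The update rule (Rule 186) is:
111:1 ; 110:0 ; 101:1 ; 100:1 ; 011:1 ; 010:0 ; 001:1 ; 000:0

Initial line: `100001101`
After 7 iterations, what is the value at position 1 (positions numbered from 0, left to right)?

010011011
101110110
011101101
111011010
110110101
101101011
011010111
position 1 holds 1

1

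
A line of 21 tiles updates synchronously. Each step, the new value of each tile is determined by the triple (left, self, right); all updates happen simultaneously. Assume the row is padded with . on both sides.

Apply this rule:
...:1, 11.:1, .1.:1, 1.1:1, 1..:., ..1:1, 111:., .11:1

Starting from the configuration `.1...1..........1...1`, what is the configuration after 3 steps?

step 1: 11.111.1111111111.111
step 2: 1111.111........111.1
step 3: 1..111.1.11111111.111

1..111.1.11111111.111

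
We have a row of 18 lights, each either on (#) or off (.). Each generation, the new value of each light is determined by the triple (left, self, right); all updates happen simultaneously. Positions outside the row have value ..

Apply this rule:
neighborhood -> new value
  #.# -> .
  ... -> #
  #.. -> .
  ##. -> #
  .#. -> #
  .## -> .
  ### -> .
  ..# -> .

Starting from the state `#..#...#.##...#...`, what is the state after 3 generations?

#..#.#.#..#.#.#..#

#..#.#.#..#.#.#.##
#..#.#.#..#.#.#..#
#..#.#.#..#.#.#..#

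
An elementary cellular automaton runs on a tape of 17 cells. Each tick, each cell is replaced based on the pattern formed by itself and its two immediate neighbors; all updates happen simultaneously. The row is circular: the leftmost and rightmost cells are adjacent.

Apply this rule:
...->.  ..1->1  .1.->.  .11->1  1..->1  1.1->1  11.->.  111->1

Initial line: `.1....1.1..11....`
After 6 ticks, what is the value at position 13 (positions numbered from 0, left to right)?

1.1..1.1.111.1...
.1.11.1.111.1.1.1
1.11.1.111.1.1.1.
.11.1.111.1.1.1.1
11.1.111.1.1.1.1.
1.1.111.1.1.1.1.1
position 13 holds .

.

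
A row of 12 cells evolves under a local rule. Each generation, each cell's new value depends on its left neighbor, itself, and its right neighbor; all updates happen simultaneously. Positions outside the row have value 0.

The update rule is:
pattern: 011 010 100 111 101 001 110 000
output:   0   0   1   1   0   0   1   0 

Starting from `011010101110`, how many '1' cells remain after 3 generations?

001000000111
000100000011
000010000001
count of 1: 2

2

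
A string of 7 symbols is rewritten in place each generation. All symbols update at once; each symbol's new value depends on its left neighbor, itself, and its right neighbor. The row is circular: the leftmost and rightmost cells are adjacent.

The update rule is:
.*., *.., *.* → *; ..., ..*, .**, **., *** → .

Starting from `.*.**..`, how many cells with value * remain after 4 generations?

3

.**..*.
...*.**
*..**..
**...*.
count of *: 3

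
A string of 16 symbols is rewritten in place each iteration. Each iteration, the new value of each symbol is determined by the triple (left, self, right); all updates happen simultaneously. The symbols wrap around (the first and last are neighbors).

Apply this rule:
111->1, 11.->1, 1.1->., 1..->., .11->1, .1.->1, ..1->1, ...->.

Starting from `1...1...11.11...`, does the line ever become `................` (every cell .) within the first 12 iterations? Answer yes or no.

no

1..11..111.11..1
1.111.1111.11.11
1.111.1111.11.11  (fixed point — unchanged through iteration 12)
iteration 12 is 1.111.1111.11.11, still not uniform .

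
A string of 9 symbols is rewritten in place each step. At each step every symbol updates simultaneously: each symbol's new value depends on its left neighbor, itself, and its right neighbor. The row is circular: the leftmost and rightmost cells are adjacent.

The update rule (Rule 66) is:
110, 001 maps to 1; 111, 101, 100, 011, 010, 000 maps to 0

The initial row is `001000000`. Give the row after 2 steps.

100000000

step 1: 010000000
step 2: 100000000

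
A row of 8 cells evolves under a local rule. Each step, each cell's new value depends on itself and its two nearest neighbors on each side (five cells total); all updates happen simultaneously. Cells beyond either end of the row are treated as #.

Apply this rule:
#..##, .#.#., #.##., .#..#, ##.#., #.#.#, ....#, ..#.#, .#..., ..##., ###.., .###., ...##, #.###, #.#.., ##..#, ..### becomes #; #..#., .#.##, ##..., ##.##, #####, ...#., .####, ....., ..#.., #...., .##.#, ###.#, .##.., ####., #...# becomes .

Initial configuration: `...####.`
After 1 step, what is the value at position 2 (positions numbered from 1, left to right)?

step 1: ..##....
position 2 holds .

.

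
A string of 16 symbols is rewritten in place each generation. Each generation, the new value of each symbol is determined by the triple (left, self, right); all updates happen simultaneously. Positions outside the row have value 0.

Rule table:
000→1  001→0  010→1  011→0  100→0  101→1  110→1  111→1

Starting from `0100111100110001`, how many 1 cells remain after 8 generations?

10

0100011100010101
0101001101011111
0111000111101111
0011010011110111
1001110001111011
1000110100111101
1010011100011111
1110001101001111
count of 1: 10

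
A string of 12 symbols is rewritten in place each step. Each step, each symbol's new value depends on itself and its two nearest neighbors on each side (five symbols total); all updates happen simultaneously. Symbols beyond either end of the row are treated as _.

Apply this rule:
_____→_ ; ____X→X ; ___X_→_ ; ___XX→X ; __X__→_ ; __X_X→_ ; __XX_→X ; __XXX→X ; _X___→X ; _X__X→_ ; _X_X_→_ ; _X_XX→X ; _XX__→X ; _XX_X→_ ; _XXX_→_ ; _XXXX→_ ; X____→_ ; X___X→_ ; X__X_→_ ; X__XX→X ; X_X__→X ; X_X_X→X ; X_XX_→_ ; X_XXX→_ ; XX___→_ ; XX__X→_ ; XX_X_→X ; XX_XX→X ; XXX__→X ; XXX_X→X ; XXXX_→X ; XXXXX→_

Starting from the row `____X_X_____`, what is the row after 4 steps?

__X___XX____
X__X_XXX____
____X__X____
__X_____X___

__X_____X___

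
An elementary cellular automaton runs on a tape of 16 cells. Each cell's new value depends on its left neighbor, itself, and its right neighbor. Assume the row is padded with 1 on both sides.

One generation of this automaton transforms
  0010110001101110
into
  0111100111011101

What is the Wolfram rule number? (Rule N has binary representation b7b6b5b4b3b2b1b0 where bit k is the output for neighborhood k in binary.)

position 13: 111 → 1  (bit 7 = 1)
position 5: 110 → 0  (bit 6 = 0)
position 3: 101 → 1  (bit 5 = 1)
position 0: 100 → 0  (bit 4 = 0)
position 4: 011 → 1  (bit 3 = 1)
position 2: 010 → 1  (bit 2 = 1)
position 1: 001 → 1  (bit 1 = 1)
position 7: 000 → 1  (bit 0 = 1)
bits b7..b0 = 10101111 = 175

175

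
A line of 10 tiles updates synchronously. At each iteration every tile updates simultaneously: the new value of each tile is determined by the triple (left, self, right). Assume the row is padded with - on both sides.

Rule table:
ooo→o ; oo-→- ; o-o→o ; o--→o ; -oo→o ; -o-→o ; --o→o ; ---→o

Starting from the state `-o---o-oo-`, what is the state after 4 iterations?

iteration 1: oooooooo-o
iteration 2: ooooooo-oo
iteration 3: oooooo-oo-
iteration 4: ooooo-oo-o

ooooo-oo-o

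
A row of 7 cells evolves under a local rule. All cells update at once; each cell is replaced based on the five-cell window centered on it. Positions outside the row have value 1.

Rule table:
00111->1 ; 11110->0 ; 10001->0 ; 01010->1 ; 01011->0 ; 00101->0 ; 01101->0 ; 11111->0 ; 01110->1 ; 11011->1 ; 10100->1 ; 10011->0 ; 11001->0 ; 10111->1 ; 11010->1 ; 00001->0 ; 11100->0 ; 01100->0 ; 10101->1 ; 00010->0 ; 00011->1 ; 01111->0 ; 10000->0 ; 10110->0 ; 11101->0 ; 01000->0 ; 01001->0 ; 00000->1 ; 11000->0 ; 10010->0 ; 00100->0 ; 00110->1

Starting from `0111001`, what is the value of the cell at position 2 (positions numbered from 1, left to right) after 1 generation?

1

generation 1: 1110001
position 2 holds 1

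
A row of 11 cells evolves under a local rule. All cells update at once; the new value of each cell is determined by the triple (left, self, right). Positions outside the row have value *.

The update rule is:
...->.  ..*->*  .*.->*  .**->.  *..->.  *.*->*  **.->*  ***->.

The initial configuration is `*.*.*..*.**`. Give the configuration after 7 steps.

.*..*...**.

step 1: *****.***..
step 2: ....**..*.*
step 3: ...*.*.***.
step 4: ..*****..**
step 5: .*....*.*..
step 6: **...****.*
step 7: .*..*...**.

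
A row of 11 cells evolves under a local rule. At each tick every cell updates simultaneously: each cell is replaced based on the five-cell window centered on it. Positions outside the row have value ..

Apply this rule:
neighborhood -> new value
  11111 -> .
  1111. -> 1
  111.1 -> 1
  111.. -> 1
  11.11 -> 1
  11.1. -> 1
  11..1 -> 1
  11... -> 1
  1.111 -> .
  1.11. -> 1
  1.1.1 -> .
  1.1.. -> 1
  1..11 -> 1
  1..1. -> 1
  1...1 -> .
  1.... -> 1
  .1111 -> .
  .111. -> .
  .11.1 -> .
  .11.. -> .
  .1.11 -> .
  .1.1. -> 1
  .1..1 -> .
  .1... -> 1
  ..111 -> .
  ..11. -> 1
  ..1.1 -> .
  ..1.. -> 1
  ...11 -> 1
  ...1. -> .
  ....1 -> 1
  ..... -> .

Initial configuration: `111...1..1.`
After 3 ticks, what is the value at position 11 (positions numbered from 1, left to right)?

1

..11..1.111
111.11....1
..111.111.1
position 11 holds 1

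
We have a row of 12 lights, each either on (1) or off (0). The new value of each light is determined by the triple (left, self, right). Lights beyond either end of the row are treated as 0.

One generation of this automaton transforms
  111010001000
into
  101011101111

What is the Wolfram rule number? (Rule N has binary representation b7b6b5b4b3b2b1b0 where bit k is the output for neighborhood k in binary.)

position 1: 111 → 0  (bit 7 = 0)
position 2: 110 → 1  (bit 6 = 1)
position 3: 101 → 0  (bit 5 = 0)
position 5: 100 → 1  (bit 4 = 1)
position 0: 011 → 1  (bit 3 = 1)
position 4: 010 → 1  (bit 2 = 1)
position 7: 001 → 0  (bit 1 = 0)
position 6: 000 → 1  (bit 0 = 1)
bits b7..b0 = 01011101 = 93

93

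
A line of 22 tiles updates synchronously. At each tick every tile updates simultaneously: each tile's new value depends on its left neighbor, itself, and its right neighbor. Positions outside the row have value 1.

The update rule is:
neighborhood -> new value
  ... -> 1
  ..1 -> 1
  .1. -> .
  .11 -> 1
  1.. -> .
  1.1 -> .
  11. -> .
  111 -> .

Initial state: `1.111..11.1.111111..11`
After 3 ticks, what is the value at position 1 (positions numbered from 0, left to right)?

..1...11....1......11.
.1..111..111..111111..
...11...11...11......1
position 1 holds .

.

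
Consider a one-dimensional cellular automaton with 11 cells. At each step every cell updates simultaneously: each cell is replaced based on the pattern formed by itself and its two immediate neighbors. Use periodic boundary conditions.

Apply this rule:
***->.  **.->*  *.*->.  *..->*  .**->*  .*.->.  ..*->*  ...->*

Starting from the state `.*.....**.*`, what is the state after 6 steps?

***.....***

step 1: ..*******..
step 2: ***.....***
step 3: ..*******..  (repeats step 1; period 2)
step 6: ***.....***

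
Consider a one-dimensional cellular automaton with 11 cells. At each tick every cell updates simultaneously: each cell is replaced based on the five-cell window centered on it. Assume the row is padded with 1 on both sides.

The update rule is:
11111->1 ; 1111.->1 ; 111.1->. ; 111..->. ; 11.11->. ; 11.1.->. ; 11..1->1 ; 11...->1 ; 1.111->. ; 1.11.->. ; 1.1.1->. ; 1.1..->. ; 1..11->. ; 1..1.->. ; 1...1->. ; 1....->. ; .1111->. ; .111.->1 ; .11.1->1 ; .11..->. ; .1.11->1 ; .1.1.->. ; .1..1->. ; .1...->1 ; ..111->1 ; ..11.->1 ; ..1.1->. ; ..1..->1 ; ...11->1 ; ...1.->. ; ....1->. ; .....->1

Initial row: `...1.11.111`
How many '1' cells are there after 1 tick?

4

tick 1: 1...1.1...1
count of 1: 4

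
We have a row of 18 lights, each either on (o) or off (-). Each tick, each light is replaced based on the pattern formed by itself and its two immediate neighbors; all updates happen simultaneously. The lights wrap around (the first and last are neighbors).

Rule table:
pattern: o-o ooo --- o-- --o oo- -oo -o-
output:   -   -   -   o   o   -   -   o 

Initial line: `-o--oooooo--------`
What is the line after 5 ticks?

o--o-o---------oo-

tick 1: oooo------o-------
tick 2: ----o----ooo-----o
tick 3: o--ooo--o---o---oo
tick 4: -oo---oooo-ooo-o--
tick 5: o--o-o---------oo-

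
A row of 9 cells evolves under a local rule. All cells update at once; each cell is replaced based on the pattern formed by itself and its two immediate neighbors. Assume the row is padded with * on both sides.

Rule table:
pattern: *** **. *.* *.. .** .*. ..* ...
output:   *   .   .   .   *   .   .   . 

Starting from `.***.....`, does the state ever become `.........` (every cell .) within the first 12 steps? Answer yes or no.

.**......
.*.......
.........
all cells are . at step 3

yes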